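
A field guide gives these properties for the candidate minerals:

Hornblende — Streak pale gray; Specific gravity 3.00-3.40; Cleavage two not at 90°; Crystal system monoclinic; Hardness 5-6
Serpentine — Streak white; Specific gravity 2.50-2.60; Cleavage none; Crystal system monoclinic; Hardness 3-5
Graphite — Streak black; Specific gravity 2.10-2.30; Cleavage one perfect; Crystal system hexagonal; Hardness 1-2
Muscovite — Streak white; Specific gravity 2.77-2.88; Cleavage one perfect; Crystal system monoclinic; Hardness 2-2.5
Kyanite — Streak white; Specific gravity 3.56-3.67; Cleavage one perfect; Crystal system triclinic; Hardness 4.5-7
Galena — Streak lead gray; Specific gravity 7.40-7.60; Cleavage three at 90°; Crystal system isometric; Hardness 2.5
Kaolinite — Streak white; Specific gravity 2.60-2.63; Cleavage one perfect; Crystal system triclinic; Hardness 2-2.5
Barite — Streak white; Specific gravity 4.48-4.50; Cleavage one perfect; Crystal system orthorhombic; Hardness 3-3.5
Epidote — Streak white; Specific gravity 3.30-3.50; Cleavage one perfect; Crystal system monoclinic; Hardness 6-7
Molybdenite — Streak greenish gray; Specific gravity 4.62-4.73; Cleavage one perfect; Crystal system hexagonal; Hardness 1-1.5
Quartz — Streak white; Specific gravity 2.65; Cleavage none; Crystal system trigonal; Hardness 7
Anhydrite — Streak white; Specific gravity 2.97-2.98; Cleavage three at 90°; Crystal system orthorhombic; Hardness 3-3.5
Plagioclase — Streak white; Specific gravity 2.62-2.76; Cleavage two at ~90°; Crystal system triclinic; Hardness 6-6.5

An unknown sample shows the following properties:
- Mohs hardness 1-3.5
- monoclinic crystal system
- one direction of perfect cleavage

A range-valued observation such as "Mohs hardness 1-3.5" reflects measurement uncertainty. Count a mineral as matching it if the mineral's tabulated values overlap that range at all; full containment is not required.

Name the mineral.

Muscovite

Mohs hardness 1-3.5 eliminates Hornblende, Kyanite, Epidote, Quartz, Plagioclase.
Monoclinic crystal system: Serpentine, Muscovite remain.
One direction of perfect cleavage excludes Serpentine.
Muscovite is the sole remaining match.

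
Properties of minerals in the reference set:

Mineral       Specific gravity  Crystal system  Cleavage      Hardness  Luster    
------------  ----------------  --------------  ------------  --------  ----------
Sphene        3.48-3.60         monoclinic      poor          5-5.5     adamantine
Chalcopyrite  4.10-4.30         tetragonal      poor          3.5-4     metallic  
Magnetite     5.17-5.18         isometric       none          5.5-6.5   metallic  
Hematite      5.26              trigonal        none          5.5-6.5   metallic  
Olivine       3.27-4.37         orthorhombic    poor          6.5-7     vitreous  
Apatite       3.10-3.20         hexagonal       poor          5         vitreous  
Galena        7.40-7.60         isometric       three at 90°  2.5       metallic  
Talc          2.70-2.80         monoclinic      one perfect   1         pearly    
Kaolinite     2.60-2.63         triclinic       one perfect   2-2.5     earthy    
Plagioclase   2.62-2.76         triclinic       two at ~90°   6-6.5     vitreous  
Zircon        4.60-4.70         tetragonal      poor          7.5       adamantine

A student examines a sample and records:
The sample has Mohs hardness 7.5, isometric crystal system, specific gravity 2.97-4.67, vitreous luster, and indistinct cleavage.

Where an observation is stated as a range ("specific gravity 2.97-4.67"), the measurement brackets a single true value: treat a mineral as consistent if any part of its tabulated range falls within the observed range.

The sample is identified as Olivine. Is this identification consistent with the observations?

Inconsistent

Mohs hardness 7.5 — Olivine has hardness 6.5-7; a mismatch.
Isometric crystal system — Olivine has orthorhombic system; a mismatch.
Specific gravity 2.97-4.67 — consistent with Olivine (SG 3.27-4.37).
Vitreous luster — consistent with Olivine (vitreous luster).
Indistinct cleavage — consistent with Olivine (cleavage poor).
2 of the observed properties are inconsistent with Olivine.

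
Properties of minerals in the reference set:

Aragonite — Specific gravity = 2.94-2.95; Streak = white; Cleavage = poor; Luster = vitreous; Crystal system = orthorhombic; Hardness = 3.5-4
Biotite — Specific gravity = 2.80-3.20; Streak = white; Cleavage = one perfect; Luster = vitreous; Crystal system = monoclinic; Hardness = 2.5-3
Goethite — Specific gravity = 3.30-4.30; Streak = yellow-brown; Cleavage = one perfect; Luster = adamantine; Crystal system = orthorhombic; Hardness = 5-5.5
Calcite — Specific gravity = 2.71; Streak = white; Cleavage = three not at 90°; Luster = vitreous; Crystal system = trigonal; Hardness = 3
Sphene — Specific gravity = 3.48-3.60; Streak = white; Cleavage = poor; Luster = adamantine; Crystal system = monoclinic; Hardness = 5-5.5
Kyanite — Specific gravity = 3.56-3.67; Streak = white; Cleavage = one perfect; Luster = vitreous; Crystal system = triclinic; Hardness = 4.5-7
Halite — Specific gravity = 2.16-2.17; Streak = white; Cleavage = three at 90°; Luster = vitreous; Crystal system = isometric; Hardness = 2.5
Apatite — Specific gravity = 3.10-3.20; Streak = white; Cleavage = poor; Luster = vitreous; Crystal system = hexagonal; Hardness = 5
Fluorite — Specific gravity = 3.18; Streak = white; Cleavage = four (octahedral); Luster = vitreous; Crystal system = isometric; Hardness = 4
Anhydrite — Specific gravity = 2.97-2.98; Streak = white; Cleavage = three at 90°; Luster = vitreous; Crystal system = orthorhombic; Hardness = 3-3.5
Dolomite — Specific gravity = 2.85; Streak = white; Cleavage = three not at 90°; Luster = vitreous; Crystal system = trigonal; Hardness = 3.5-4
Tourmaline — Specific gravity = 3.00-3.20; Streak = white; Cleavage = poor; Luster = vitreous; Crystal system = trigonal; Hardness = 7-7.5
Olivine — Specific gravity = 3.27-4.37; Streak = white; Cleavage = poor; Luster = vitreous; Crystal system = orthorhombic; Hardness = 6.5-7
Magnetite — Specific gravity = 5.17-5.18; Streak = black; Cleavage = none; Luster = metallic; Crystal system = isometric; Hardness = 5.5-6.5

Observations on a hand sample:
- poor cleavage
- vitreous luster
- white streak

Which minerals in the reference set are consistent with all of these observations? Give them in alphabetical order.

Poor cleavage — narrows the field to Aragonite, Sphene, Apatite, Tourmaline, Olivine.
Vitreous luster is inconsistent with Sphene.
White streak — consistent with all remaining minerals.
Consistent with every observation: Apatite, Aragonite, Olivine, Tourmaline.

Apatite, Aragonite, Olivine, Tourmaline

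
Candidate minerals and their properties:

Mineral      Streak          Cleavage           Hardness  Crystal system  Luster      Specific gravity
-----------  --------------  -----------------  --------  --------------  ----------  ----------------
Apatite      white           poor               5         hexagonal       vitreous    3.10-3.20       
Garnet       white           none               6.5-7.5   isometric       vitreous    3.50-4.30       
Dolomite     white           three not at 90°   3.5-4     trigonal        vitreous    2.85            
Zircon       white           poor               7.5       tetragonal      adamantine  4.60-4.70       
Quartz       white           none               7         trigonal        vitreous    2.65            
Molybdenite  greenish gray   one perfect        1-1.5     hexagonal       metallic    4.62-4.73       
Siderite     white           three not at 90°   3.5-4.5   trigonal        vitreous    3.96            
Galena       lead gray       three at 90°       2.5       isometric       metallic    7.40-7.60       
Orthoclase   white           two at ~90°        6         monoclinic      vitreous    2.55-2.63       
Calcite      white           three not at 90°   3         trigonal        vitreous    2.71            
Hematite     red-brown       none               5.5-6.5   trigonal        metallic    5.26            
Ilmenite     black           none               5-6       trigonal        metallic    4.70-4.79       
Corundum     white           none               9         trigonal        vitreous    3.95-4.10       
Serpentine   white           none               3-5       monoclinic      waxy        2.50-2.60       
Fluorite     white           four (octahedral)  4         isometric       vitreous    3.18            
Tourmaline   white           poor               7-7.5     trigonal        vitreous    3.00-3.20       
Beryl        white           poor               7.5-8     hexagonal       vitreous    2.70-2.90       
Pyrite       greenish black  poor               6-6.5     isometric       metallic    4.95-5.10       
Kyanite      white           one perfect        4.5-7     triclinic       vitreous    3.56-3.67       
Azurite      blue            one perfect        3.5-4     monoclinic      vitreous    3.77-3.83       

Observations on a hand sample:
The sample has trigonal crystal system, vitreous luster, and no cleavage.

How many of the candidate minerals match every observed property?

Trigonal crystal system: only Dolomite, Quartz, Siderite, Calcite, Hematite, Ilmenite, Corundum, Tourmaline remain.
Vitreous luster eliminates Hematite, Ilmenite.
No cleavage: Quartz, Corundum remain.
The minerals that satisfy all observations are Corundum, Quartz.
That is 2 minerals.

2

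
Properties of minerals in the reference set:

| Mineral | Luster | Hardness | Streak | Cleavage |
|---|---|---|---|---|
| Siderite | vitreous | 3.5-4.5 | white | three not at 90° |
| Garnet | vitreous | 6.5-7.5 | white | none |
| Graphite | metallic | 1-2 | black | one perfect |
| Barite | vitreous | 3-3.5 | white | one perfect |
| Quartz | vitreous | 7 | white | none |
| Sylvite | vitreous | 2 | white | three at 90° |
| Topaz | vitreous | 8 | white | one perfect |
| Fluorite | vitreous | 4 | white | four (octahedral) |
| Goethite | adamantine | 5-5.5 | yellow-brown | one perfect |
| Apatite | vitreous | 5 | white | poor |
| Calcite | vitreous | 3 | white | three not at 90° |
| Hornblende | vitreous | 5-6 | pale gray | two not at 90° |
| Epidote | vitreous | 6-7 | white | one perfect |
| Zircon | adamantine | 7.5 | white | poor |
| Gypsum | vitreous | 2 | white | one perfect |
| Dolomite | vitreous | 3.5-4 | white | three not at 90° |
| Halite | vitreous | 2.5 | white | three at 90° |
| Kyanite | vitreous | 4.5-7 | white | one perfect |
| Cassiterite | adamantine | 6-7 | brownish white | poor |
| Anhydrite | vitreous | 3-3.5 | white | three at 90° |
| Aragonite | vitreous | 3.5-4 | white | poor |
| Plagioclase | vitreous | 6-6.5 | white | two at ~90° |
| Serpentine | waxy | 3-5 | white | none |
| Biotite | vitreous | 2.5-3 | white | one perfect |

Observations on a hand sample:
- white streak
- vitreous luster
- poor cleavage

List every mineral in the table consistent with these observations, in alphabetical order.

White streak excludes Graphite, Goethite, Hornblende, Cassiterite.
Vitreous luster excludes Zircon, Serpentine.
Poor cleavage: narrows the field to Apatite, Aragonite.
The minerals that satisfy all observations are Apatite, Aragonite.

Apatite, Aragonite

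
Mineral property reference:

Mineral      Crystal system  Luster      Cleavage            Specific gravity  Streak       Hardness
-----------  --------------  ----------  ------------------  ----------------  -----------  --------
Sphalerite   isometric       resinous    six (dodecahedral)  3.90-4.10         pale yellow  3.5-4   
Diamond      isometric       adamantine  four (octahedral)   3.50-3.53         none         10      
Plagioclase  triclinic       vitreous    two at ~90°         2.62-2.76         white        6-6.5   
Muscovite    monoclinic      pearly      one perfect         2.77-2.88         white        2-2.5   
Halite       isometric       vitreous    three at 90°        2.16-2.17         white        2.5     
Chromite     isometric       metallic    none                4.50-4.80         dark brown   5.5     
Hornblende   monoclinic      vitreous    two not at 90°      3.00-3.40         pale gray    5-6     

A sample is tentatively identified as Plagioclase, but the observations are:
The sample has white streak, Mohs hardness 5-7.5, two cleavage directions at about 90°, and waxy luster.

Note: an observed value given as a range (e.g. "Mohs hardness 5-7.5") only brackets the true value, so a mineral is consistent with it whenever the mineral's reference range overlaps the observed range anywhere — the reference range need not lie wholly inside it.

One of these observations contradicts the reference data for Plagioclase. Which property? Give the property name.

luster

White streak: Plagioclase has white streak — consistent.
Mohs hardness 5-7.5: Plagioclase has hardness 6-6.5 — consistent.
Two cleavage directions at about 90°: Plagioclase has cleavage two at ~90° — consistent.
Waxy luster: Plagioclase has vitreous luster — does not match.
Everything matches except the luster.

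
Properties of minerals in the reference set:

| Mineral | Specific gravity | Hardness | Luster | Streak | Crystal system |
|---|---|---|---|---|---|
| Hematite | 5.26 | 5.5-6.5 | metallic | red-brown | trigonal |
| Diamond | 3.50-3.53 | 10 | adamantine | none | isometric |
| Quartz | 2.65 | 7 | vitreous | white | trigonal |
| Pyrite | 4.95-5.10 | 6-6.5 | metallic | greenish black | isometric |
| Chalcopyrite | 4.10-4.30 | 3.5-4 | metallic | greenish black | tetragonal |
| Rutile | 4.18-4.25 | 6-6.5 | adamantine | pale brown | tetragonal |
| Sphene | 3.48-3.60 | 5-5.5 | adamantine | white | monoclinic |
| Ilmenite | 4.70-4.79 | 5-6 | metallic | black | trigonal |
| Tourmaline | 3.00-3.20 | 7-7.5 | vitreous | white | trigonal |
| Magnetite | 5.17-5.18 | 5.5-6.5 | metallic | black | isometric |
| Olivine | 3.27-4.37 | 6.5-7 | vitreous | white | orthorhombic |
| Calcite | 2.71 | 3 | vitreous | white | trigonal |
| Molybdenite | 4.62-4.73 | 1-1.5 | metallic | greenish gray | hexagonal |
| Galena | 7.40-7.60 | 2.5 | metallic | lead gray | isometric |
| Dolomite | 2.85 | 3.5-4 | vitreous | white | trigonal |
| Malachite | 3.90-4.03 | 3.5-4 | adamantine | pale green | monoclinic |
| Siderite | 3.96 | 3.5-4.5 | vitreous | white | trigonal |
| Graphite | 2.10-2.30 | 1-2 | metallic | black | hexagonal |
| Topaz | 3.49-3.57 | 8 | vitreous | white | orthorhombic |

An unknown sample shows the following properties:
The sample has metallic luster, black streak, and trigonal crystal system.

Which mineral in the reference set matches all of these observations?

Metallic luster — Hematite, Pyrite, Chalcopyrite, Ilmenite, Magnetite, Molybdenite, Galena, Graphite remain.
Black streak — narrows the field to Ilmenite, Magnetite, Graphite.
Trigonal crystal system — only Ilmenite remains.
The only mineral consistent with every observation is Ilmenite.

Ilmenite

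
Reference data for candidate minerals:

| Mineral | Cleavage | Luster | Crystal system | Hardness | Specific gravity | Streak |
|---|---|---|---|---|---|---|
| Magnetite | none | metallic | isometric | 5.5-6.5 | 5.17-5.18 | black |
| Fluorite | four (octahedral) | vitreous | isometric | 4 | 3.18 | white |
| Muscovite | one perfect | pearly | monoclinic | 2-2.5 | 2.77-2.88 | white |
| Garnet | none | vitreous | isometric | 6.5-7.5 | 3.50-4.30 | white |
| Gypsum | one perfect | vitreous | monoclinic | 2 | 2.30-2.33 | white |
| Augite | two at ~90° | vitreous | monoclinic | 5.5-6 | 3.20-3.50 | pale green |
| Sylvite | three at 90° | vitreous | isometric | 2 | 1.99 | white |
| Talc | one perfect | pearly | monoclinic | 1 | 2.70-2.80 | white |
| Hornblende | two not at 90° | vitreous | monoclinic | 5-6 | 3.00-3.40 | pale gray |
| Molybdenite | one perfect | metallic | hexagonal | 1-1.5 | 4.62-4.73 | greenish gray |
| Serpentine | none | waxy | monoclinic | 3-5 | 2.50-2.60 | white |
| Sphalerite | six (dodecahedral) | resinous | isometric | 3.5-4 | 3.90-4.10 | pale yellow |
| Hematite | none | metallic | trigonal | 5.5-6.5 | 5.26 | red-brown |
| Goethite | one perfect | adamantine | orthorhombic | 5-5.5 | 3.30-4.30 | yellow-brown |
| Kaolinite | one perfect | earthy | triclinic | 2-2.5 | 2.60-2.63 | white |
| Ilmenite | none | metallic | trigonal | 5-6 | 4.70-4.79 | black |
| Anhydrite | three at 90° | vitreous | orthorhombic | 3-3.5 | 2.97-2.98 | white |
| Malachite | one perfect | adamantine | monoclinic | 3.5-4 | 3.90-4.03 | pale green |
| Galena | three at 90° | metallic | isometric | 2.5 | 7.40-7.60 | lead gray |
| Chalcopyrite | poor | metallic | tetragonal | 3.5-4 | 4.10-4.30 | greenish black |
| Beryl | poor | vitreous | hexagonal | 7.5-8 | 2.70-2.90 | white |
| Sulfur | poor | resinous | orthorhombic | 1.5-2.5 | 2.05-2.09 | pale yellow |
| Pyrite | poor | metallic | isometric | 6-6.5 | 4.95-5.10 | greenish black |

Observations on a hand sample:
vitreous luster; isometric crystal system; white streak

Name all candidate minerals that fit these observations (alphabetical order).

Vitreous luster — Fluorite, Garnet, Gypsum, Augite, Sylvite, Hornblende, Anhydrite, Beryl remain.
Isometric crystal system — narrows the field to Fluorite, Garnet, Sylvite.
White streak — all remaining candidates fit.
The minerals that satisfy all observations are Fluorite, Garnet, Sylvite.

Fluorite, Garnet, Sylvite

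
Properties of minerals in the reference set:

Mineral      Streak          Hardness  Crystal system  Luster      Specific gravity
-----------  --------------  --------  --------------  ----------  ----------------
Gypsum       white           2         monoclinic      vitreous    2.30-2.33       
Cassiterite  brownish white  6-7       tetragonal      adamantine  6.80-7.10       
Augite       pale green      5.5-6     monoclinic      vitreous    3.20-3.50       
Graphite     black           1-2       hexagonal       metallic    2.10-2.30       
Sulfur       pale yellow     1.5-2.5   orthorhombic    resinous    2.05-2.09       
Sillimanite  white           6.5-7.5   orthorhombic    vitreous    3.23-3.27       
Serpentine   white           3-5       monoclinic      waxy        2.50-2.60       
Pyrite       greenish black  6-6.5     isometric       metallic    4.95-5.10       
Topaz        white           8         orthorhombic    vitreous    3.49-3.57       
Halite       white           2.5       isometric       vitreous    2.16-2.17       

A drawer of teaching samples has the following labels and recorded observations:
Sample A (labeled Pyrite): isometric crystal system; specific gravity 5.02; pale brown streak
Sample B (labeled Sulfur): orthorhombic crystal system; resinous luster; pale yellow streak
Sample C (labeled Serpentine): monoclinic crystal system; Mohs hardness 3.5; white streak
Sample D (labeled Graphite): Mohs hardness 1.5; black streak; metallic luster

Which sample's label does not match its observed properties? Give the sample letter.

Sample A: Pyrite has greenish black streak, but the record shows pale brown streak — this label is wrong.
Sample B: observations are consistent with Sulfur.
Sample C: observations are consistent with Serpentine.
Sample D: observations are consistent with Graphite.
Sample A is the mislabeled one.

A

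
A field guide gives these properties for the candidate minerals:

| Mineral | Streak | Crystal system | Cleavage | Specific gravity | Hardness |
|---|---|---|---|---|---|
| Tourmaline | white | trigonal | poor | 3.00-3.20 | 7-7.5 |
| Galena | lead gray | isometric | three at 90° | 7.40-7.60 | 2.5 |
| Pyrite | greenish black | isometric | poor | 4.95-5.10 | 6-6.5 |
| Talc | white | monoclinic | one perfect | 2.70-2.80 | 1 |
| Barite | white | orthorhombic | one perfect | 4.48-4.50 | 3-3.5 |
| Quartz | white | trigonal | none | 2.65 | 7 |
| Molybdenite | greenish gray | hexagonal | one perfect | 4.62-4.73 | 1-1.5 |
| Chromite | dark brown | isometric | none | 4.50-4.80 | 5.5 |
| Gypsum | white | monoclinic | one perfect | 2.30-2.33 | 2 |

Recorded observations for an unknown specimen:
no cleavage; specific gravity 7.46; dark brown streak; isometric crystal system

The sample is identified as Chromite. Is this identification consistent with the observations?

No

No cleavage — fits Chromite (cleavage none).
Specific gravity 7.46 — Chromite has SG 4.50-4.80; a mismatch.
Dark brown streak — fits Chromite (dark brown streak).
Isometric crystal system — fits Chromite (isometric system).
Chromite is excluded by the specific gravity.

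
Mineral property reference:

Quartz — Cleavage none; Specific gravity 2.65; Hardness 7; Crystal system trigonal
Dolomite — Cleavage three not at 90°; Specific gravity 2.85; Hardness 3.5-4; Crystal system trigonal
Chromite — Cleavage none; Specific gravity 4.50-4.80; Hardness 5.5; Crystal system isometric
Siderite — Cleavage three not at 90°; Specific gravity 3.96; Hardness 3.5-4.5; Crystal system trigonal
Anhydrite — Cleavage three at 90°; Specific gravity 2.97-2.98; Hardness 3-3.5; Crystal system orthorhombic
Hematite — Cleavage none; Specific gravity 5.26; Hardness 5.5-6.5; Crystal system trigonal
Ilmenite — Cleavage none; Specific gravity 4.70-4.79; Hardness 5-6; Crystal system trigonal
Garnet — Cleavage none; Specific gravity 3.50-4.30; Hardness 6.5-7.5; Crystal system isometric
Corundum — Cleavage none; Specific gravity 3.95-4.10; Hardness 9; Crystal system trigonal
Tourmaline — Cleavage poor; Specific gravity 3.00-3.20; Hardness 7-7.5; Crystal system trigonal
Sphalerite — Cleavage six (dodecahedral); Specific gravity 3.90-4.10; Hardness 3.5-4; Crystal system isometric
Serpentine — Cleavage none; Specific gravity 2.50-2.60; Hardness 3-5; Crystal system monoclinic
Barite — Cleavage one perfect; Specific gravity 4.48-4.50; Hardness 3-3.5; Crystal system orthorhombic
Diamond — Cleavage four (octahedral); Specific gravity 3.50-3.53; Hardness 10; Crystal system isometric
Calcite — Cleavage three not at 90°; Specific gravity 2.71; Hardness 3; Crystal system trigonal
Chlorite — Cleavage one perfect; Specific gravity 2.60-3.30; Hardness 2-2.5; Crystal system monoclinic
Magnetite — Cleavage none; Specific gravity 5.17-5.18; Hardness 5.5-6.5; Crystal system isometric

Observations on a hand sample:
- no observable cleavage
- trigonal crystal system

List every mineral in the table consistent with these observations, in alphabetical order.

No observable cleavage: Quartz, Chromite, Hematite, Ilmenite, Garnet, Corundum, Serpentine, Magnetite remain.
Trigonal crystal system eliminates Chromite, Garnet, Serpentine, Magnetite.
Remaining candidates: Corundum, Hematite, Ilmenite, Quartz.

Corundum, Hematite, Ilmenite, Quartz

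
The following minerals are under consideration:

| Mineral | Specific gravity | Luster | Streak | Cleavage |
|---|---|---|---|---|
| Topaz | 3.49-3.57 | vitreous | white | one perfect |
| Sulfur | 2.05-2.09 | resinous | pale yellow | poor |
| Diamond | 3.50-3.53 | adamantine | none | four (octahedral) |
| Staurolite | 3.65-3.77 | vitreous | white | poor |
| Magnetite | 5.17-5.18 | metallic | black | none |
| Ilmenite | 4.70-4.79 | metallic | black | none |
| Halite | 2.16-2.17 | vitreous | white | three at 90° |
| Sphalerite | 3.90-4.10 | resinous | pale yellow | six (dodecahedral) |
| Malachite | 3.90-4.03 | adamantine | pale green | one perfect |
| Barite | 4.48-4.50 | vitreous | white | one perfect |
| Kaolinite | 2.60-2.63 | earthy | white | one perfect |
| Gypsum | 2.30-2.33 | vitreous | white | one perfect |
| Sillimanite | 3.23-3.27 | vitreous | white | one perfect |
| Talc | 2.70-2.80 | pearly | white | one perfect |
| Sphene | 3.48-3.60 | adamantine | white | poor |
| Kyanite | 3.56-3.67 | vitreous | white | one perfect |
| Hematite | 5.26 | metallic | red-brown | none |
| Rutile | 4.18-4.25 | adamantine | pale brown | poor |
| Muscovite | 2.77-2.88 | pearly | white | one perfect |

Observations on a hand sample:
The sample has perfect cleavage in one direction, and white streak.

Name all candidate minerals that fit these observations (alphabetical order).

Barite, Gypsum, Kaolinite, Kyanite, Muscovite, Sillimanite, Talc, Topaz

Perfect cleavage in one direction — Topaz, Malachite, Barite, Kaolinite, Gypsum, Sillimanite, Talc, Kyanite, Muscovite remain.
White streak eliminates Malachite.
Consistent with every observation: Barite, Gypsum, Kaolinite, Kyanite, Muscovite, Sillimanite, Talc, Topaz.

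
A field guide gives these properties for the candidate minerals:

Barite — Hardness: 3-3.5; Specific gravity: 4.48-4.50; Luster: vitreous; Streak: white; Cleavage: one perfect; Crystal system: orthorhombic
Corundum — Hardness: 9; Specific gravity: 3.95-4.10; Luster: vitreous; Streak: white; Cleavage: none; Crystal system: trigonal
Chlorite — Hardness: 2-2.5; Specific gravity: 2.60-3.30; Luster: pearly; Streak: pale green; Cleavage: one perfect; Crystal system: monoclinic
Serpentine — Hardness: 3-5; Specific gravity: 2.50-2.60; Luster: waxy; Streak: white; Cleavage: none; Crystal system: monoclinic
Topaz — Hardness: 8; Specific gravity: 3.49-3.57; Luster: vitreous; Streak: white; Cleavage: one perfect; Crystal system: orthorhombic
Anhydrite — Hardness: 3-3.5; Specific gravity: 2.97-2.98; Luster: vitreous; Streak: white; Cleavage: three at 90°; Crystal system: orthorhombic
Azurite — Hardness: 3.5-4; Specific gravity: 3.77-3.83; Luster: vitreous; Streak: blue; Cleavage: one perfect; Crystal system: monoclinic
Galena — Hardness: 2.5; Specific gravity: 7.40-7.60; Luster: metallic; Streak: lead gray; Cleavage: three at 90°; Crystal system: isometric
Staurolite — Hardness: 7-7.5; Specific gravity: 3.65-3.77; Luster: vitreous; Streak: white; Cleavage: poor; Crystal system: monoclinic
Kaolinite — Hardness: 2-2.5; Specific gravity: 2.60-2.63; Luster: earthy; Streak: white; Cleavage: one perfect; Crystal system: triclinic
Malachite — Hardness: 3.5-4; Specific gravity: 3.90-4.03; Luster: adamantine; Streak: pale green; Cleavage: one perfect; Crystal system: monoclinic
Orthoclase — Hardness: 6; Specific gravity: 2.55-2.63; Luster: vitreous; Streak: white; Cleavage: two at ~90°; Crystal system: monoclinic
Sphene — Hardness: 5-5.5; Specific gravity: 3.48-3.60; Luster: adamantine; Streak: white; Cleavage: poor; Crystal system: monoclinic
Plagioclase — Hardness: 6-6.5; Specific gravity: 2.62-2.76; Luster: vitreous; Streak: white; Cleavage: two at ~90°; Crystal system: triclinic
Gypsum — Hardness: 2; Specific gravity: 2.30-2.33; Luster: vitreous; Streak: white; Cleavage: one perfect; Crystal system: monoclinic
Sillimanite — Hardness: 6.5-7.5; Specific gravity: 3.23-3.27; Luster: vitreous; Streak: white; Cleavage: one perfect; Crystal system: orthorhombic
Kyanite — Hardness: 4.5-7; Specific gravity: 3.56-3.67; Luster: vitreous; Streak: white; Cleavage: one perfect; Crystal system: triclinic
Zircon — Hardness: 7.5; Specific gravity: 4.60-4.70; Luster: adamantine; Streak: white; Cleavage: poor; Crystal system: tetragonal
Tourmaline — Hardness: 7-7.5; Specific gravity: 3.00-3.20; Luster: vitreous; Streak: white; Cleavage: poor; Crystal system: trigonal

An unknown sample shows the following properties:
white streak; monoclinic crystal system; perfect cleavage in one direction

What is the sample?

White streak rules out Chlorite, Azurite, Galena, Malachite.
Monoclinic crystal system — Serpentine, Staurolite, Orthoclase, Sphene, Gypsum remain.
Perfect cleavage in one direction — narrows the field to Gypsum.
Gypsum is the sole remaining match.

Gypsum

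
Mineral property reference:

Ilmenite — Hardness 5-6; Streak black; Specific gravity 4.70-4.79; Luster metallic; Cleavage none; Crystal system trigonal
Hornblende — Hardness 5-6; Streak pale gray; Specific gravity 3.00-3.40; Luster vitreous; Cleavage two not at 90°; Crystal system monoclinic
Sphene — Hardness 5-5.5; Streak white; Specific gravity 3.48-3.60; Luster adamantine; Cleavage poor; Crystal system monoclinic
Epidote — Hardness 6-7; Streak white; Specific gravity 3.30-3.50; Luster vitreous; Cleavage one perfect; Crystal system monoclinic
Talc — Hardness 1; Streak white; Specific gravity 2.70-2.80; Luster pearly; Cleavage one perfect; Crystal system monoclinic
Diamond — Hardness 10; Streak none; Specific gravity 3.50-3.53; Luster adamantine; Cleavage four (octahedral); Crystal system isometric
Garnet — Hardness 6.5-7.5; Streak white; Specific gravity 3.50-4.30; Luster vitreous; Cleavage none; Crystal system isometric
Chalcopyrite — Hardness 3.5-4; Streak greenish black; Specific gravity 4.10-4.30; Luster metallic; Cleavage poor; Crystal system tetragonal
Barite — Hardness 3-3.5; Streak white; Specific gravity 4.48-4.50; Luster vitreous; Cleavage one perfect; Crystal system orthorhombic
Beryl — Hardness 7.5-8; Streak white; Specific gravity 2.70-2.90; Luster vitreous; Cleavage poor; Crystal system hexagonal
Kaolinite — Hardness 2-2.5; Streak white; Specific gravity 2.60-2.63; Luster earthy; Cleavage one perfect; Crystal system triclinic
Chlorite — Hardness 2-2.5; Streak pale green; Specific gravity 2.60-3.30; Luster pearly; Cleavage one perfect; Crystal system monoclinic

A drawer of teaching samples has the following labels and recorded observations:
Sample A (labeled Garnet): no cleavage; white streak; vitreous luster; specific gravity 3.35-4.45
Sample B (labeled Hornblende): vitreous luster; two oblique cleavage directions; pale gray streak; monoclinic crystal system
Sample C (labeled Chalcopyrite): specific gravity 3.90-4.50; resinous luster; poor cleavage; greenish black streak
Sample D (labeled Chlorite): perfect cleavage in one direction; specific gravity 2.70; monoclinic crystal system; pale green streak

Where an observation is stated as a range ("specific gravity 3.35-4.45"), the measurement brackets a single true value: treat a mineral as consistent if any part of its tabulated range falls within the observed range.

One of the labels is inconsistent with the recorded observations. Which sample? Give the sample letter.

Sample A: all recorded properties match Garnet.
Sample B: all recorded properties match Hornblende.
Sample C: resinous luster is outside the reference for Chalcopyrite (metallic luster) — mislabeled.
Sample D: all recorded properties match Chlorite.
Only sample C is inconsistent with its label.

C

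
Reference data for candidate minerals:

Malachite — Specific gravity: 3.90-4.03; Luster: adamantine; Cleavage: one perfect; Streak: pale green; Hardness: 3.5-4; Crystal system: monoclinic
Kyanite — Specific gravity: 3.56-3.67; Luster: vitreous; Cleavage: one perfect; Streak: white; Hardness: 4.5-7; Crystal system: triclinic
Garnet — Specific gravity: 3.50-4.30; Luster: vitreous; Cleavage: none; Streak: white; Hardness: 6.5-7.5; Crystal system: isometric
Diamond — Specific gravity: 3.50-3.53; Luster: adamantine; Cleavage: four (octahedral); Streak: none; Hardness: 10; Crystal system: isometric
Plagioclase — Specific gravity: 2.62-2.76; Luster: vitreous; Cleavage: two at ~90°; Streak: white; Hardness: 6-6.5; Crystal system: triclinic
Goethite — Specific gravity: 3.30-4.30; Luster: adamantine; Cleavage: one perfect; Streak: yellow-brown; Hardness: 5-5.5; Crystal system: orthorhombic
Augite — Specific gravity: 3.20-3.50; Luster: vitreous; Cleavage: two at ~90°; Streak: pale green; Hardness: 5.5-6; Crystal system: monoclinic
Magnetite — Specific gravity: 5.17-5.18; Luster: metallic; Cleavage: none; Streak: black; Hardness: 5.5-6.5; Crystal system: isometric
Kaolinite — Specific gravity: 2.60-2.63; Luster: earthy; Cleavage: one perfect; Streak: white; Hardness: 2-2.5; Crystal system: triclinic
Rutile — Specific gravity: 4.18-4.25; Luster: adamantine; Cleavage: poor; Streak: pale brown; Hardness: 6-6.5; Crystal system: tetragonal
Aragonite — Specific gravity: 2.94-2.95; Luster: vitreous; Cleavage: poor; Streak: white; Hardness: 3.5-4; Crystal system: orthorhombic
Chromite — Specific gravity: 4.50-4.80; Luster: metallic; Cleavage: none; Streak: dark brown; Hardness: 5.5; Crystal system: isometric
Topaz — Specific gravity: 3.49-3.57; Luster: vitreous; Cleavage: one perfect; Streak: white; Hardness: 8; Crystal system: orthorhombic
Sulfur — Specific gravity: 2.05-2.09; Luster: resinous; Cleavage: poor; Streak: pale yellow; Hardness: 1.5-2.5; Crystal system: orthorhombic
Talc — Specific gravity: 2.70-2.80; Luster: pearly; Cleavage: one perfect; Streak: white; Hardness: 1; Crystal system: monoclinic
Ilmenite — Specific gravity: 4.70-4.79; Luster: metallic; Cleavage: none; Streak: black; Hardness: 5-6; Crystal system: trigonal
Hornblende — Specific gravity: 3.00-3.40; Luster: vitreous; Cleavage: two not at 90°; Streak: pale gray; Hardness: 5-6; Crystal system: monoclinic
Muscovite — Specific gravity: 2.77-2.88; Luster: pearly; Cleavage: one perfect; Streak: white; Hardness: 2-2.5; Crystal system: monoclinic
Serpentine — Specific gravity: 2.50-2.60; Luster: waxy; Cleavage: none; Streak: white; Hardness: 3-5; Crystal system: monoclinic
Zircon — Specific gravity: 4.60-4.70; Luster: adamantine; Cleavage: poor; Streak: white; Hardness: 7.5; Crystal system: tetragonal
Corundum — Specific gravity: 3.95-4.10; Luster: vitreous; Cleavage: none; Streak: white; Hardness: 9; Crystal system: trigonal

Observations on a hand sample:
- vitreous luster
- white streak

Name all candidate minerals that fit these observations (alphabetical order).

Aragonite, Corundum, Garnet, Kyanite, Plagioclase, Topaz

Vitreous luster — narrows the field to Kyanite, Garnet, Plagioclase, Augite, Aragonite, Topaz, Hornblende, Corundum.
White streak excludes Augite, Hornblende.
Remaining candidates: Aragonite, Corundum, Garnet, Kyanite, Plagioclase, Topaz.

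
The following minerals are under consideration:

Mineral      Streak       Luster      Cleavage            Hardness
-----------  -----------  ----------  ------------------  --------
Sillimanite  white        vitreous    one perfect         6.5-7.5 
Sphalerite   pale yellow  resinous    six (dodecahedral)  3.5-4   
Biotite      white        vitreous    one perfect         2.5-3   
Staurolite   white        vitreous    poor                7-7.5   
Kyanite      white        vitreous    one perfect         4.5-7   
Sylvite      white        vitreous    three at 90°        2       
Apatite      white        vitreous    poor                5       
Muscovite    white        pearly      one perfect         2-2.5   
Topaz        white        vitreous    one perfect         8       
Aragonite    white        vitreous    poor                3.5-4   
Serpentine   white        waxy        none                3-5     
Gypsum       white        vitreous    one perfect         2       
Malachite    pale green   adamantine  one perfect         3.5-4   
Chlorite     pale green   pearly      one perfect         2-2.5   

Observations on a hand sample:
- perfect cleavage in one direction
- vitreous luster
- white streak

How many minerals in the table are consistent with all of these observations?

5

Perfect cleavage in one direction rules out Sphalerite, Staurolite, Sylvite, Apatite, Aragonite, Serpentine.
Vitreous luster eliminates Muscovite, Malachite, Chlorite.
White streak — every remaining candidate is consistent.
The minerals that satisfy all observations are Biotite, Gypsum, Kyanite, Sillimanite, Topaz.
That is 5 minerals.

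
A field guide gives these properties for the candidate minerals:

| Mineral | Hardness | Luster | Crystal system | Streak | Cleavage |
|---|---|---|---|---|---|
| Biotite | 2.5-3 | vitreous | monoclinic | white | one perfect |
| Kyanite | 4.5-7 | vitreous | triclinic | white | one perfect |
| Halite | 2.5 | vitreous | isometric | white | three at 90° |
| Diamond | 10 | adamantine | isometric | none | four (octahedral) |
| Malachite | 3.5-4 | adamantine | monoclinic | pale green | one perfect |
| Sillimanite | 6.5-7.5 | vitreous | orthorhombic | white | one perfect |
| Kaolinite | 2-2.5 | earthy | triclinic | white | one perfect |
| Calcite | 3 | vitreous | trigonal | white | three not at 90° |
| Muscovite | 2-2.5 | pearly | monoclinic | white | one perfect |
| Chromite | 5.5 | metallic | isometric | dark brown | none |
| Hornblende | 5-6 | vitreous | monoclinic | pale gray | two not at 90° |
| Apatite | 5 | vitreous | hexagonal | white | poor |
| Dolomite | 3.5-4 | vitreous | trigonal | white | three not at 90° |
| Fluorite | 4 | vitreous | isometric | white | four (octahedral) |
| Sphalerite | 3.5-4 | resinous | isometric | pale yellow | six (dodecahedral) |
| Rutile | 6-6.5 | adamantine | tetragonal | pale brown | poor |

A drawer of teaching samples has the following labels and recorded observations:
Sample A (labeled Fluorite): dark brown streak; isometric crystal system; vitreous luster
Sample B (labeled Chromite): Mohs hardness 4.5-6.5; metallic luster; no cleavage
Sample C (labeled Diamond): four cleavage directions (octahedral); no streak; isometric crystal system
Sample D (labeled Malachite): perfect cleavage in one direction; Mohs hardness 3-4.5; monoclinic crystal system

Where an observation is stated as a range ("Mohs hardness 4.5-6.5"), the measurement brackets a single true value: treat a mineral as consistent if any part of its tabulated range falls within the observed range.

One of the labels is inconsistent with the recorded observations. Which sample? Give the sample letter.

A

Sample A: dark brown streak is outside the reference for Fluorite (white streak) — mislabeled.
Sample B: all recorded properties match Chromite.
Sample C: all recorded properties match Diamond.
Sample D: all recorded properties match Malachite.
Only sample A is inconsistent with its label.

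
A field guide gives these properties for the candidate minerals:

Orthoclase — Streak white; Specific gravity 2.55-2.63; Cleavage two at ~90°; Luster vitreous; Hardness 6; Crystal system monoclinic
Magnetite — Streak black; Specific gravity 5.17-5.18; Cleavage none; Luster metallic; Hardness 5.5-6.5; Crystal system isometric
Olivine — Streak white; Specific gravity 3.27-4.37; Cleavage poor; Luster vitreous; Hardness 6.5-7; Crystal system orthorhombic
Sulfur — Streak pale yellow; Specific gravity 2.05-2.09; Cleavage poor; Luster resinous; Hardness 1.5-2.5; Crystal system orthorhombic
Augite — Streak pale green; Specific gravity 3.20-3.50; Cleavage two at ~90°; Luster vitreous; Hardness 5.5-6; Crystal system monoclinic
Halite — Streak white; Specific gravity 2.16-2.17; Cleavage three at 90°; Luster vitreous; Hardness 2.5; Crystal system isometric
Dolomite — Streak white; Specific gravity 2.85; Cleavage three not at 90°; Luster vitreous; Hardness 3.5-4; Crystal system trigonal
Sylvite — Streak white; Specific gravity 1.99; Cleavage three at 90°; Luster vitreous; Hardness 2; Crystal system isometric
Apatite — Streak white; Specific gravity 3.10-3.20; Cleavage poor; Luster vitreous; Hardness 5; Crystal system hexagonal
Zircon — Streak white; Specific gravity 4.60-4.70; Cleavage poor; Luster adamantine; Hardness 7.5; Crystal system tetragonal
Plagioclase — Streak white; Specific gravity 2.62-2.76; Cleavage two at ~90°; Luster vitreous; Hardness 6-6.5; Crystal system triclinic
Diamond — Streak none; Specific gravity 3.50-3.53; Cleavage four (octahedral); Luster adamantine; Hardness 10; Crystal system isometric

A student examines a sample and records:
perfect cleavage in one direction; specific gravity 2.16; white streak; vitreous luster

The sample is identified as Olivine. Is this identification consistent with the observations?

Perfect cleavage in one direction — Olivine has cleavage poor; inconsistent.
Specific gravity 2.16 — Olivine has SG 3.27-4.37; inconsistent.
White streak — matches Olivine (white streak).
Vitreous luster — matches Olivine (vitreous luster).
2 of the observed properties are inconsistent with Olivine.

No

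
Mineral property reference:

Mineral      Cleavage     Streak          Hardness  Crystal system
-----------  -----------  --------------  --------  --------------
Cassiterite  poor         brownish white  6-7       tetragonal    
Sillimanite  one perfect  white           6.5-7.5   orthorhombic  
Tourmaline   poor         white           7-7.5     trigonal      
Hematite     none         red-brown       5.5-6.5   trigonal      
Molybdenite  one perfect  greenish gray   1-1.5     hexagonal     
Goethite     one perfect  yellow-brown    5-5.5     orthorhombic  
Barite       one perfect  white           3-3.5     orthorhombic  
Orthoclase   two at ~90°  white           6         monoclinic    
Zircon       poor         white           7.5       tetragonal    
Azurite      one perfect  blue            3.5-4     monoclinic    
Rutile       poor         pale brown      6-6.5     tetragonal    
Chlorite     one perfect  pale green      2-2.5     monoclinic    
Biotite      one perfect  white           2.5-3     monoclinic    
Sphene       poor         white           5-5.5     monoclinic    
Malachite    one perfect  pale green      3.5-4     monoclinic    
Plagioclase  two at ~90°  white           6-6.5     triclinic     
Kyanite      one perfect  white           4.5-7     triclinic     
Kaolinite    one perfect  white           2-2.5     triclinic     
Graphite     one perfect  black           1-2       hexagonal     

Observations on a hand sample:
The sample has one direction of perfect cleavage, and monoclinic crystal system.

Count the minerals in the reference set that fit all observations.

One direction of perfect cleavage: leaves Sillimanite, Molybdenite, Goethite, Barite, Azurite, Chlorite, Biotite, Malachite, Kyanite, Kaolinite, Graphite.
Monoclinic crystal system: leaves Azurite, Chlorite, Biotite, Malachite.
Consistent with every observation: Azurite, Biotite, Chlorite, Malachite.
That is 4 minerals.

4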